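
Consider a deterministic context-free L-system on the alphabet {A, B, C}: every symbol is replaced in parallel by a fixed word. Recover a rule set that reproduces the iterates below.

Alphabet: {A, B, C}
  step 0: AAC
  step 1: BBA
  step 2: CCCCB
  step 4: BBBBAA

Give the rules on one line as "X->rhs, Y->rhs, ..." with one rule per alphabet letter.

  step 1 ⇒ step 2: BBA ⇒ CC·CC·B
    A ↦ B
    B ↦ CC
  step 0 ⇒ step 1: AAC ⇒ B·B·A
    C ↦ A

A->B, B->CC, C->A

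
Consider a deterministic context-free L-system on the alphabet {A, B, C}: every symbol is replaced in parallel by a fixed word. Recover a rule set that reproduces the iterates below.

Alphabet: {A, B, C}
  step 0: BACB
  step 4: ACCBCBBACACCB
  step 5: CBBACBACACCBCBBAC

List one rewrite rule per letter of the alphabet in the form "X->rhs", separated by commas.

  step 4 ⇒ step 5: ACCBCBBACACCB ⇒ C·B·B·AC·B·AC·AC·C·B·C·B·B·AC
    A ↦ C
    B ↦ AC
    C ↦ B

A->C, B->AC, C->B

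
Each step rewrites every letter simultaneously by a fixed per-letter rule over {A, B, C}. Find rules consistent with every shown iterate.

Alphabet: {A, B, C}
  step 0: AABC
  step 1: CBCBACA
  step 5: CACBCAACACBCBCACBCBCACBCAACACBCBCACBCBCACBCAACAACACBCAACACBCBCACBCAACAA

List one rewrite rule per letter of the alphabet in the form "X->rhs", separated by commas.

A->CB, B->A, C->CA

  step 0 ⇒ step 1: AABC ⇒ CB·CB·A·CA
    A ↦ CB
    B ↦ A
    C ↦ CA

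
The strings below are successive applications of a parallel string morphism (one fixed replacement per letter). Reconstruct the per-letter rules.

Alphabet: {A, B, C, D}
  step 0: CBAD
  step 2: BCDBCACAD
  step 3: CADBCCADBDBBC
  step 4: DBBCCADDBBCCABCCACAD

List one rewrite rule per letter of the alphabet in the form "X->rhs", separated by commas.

  step 3 ⇒ step 4: CADBCCADBDBBC ⇒ D·B·BC·CA·D·D·B·BC·CA·BC·CA·CA·D
    A ↦ B
    B ↦ CA
    C ↦ D
    D ↦ BC

A->B, B->CA, C->D, D->BC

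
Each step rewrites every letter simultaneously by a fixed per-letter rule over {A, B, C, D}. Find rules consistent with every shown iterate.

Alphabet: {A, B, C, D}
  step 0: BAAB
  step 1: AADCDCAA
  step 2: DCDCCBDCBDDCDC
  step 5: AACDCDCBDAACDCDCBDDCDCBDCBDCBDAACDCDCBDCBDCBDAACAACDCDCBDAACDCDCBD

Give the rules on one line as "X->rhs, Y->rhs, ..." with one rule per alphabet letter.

  step 1 ⇒ step 2: AADCDCAA ⇒ DC·DC·C·BD·C·BD·DC·DC
    A ↦ DC
    C ↦ BD
    D ↦ C
  step 0 ⇒ step 1: BAAB ⇒ AA·DC·DC·AA
    B ↦ AA

A->DC, B->AA, C->BD, D->C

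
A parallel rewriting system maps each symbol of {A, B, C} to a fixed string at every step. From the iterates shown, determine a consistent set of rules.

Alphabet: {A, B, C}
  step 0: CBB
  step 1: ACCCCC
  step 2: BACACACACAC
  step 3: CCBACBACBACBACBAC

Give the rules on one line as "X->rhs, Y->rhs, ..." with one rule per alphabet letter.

A->B, B->CC, C->AC

  step 2 ⇒ step 3: BACACACACAC ⇒ CC·B·AC·B·AC·B·AC·B·AC·B·AC
    A ↦ B
    B ↦ CC
    C ↦ AC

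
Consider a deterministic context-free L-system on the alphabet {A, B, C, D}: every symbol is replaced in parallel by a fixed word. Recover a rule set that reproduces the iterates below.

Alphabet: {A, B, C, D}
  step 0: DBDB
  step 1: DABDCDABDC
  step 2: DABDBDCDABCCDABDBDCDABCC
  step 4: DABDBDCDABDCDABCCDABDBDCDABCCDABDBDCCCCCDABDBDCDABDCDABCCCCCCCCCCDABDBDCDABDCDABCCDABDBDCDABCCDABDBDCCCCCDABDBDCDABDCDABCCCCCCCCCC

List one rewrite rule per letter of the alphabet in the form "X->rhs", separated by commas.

  step 1 ⇒ step 2: DABDCDABDC ⇒ DAB·DB·DC·DAB·CC·DAB·DB·DC·DAB·CC
    A ↦ DB
    B ↦ DC
    C ↦ CC
    D ↦ DAB

A->DB, B->DC, C->CC, D->DAB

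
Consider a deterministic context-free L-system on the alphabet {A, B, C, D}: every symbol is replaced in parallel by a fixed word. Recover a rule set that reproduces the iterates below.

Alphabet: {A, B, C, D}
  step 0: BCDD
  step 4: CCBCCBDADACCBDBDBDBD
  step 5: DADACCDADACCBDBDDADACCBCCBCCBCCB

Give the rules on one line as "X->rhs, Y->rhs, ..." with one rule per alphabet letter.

  step 4 ⇒ step 5: CCBCCBDADACCBDBDBDBD ⇒ DA·DA·CC·DA·DA·CC·B·D·B·D·DA·DA·CC·B·CC·B·CC·B·CC·B
    A ↦ D
    B ↦ CC
    C ↦ DA
    D ↦ B

A->D, B->CC, C->DA, D->B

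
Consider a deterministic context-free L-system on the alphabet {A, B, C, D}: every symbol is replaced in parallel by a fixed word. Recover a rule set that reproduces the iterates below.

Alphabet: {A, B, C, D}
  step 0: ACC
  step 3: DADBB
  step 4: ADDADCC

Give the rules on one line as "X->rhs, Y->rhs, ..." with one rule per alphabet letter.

A->D, B->C, C->B, D->AD

  step 3 ⇒ step 4: DADBB ⇒ AD·D·AD·C·C
    A ↦ D
    B ↦ C
    D ↦ AD
    C ↦ B  (constrained at step 0)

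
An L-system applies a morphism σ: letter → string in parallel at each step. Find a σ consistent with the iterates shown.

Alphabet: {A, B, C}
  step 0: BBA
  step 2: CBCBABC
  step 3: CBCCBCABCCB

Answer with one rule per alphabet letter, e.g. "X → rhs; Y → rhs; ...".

A->AB, B->C, C->CB

  step 2 ⇒ step 3: CBCBABC ⇒ CB·C·CB·C·AB·C·CB
    A ↦ AB
    B ↦ C
    C ↦ CB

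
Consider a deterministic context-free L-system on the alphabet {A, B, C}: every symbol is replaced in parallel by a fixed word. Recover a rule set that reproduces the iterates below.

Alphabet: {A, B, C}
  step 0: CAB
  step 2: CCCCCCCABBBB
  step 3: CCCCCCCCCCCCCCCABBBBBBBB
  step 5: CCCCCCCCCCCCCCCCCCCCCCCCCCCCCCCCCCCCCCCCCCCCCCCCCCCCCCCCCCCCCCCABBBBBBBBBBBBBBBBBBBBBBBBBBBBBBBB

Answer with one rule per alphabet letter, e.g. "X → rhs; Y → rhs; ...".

  step 2 ⇒ step 3: CCCCCCCABBBB ⇒ CC·CC·CC·CC·CC·CC·CC·CA·BB·BB·BB·BB
    A ↦ CA
    B ↦ BB
    C ↦ CC

A->CA, B->BB, C->CC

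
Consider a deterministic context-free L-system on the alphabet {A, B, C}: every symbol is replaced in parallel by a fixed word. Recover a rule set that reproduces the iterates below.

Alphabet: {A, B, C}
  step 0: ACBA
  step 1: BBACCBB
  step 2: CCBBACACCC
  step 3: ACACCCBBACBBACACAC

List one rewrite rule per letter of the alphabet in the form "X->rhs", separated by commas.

  step 2 ⇒ step 3: CCBBACACCC ⇒ AC·AC·C·C·BB·AC·BB·AC·AC·AC
    A ↦ BB
    B ↦ C
    C ↦ AC

A->BB, B->C, C->AC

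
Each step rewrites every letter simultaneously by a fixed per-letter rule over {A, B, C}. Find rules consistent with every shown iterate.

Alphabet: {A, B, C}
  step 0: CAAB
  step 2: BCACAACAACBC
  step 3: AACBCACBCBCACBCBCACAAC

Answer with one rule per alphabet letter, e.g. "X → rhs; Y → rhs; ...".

A->BC, B->A, C->AC

  step 2 ⇒ step 3: BCACAACAACBC ⇒ A·AC·BC·AC·BC·BC·AC·BC·BC·AC·A·AC
    A ↦ BC
    B ↦ A
    C ↦ AC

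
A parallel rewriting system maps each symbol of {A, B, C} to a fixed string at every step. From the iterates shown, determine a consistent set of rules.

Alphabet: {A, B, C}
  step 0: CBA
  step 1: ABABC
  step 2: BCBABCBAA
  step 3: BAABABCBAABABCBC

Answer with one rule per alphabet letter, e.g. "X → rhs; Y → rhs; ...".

  step 2 ⇒ step 3: BCBABCBAA ⇒ BA·A·BA·BC·BA·A·BA·BC·BC
    A ↦ BC
    B ↦ BA
    C ↦ A

A->BC, B->BA, C->A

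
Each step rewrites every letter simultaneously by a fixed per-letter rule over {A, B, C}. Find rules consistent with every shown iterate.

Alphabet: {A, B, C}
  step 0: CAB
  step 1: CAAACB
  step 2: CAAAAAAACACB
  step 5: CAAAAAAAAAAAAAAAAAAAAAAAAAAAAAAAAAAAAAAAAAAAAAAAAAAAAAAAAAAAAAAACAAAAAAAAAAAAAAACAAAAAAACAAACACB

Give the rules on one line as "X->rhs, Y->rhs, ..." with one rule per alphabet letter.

A->AA, B->CB, C->CA

  step 1 ⇒ step 2: CAAACB ⇒ CA·AA·AA·AA·CA·CB
    A ↦ AA
    B ↦ CB
    C ↦ CA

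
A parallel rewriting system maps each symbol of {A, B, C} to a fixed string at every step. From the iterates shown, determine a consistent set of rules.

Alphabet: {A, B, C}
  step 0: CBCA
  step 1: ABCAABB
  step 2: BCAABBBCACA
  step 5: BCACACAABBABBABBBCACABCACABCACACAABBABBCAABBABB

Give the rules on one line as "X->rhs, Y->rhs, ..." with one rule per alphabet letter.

  step 1 ⇒ step 2: ABCAABB ⇒ B·CA·AB·B·B·CA·CA
    A ↦ B
    B ↦ CA
    C ↦ AB

A->B, B->CA, C->AB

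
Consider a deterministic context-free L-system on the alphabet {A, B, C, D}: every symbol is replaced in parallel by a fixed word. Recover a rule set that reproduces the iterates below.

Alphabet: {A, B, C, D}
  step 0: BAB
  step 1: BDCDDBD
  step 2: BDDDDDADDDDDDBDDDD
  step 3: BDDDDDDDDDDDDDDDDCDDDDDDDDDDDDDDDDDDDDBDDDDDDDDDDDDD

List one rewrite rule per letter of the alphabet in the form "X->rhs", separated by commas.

A->CDD, B->BD, C->DA, D->DDD

  step 2 ⇒ step 3: BDDDDDADDDDDDBDDDD ⇒ BD·DDD·DDD·DDD·DDD·DDD·CDD·DDD·DDD·DDD·DDD·DDD·DDD·BD·DDD·DDD·DDD·DDD
    A ↦ CDD
    B ↦ BD
    D ↦ DDD
  step 1 ⇒ step 2: BDCDDBD ⇒ BD·DDD·DA·DDD·DDD·BD·DDD
    C ↦ DA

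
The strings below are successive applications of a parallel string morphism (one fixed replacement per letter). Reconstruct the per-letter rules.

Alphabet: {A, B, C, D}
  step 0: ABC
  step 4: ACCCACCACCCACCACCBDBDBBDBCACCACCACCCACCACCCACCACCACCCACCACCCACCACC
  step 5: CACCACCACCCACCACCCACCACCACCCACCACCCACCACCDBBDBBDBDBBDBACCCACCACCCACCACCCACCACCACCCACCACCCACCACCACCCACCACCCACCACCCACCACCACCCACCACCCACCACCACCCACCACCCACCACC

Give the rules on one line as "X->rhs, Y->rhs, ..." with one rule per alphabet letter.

A->C, B->DB, C->ACC, D->B

  step 4 ⇒ step 5: ACCCACCACCCACCACCBDBDBBDBCACCACCACCCACCACCCACCACCACCCACCACCCACCACC ⇒ C·ACC·ACC·ACC·C·ACC·ACC·C·ACC·ACC·ACC·C·ACC·ACC·C·ACC·ACC·DB·B·DB·B·DB·DB·B·DB·ACC·C·ACC·ACC·C·ACC·ACC·C·ACC·ACC·ACC·C·ACC·ACC·C·ACC·ACC·ACC·C·ACC·ACC·C·ACC·ACC·C·ACC·ACC·ACC·C·ACC·ACC·C·ACC·ACC·ACC·C·ACC·ACC·C·ACC·ACC
    A ↦ C
    B ↦ DB
    C ↦ ACC
    D ↦ B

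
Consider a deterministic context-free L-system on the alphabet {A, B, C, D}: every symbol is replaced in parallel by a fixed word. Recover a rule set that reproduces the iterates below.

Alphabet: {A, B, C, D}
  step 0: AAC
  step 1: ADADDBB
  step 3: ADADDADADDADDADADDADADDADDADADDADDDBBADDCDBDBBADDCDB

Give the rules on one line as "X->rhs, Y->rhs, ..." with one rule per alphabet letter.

  step 0 ⇒ step 1: AAC ⇒ AD·AD·DBB
    A ↦ AD
    C ↦ DBB
    B ↦ CDB  (constrained at step 1)
    D ↦ ADD  (constrained at step 1)

A->AD, B->CDB, C->DBB, D->ADD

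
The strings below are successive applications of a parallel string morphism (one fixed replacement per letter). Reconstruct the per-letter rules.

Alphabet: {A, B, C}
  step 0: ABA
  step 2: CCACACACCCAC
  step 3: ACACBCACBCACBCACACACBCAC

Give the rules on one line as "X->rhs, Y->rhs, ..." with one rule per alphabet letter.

  step 2 ⇒ step 3: CCACACACCCAC ⇒ AC·AC·BC·AC·BC·AC·BC·AC·AC·AC·BC·AC
    A ↦ BC
    C ↦ AC
    B ↦ CC  (constrained at step 0)

A->BC, B->CC, C->AC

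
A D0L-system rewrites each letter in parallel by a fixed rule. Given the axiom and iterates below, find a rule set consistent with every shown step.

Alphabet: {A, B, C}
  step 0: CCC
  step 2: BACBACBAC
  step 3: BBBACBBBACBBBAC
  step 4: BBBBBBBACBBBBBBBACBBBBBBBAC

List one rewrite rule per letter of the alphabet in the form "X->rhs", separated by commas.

A->B, B->BB, C->AC

  step 3 ⇒ step 4: BBBACBBBACBBBAC ⇒ BB·BB·BB·B·AC·BB·BB·BB·B·AC·BB·BB·BB·B·AC
    A ↦ B
    B ↦ BB
    C ↦ AC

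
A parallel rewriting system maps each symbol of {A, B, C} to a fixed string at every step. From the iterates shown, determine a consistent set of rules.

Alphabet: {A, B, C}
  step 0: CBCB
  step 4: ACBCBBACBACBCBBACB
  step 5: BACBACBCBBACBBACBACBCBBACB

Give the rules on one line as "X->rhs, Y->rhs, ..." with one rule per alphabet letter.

  step 4 ⇒ step 5: ACBCBBACBACBCBBACB ⇒ B·A·CB·A·CB·CB·B·A·CB·B·A·CB·A·CB·CB·B·A·CB
    A ↦ B
    B ↦ CB
    C ↦ A

A->B, B->CB, C->A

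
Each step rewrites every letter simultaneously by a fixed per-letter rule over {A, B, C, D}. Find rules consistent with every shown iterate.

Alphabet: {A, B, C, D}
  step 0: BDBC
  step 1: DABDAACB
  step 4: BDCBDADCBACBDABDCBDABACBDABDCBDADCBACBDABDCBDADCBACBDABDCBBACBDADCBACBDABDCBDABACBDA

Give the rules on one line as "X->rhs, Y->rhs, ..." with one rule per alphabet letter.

  step 0 ⇒ step 1: BDBC ⇒ DA·B·DA·ACB
    B ↦ DA
    C ↦ ACB
    D ↦ B
    A ↦ DCB  (constrained at step 1)

A->DCB, B->DA, C->ACB, D->B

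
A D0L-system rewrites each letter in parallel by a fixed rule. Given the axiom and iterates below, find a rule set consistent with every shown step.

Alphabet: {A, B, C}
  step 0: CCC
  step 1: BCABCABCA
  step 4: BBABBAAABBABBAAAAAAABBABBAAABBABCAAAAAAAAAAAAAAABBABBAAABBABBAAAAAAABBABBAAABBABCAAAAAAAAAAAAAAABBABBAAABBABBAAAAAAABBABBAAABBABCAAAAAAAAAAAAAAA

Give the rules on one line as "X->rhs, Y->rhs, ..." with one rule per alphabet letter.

A->AA, B->BBA, C->BCA

  step 0 ⇒ step 1: CCC ⇒ BCA·BCA·BCA
    C ↦ BCA
    A ↦ AA  (constrained at step 1)
    B ↦ BBA  (constrained at step 1)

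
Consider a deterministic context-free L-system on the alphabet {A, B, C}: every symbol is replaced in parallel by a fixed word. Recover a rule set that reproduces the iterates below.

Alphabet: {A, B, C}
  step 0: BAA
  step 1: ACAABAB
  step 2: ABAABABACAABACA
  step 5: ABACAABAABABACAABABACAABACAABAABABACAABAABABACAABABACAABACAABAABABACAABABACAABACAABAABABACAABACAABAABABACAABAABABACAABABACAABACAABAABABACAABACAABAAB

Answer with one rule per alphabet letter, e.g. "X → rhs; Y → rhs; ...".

A->AB, B->ACA, C->A

  step 1 ⇒ step 2: ACAABAB ⇒ AB·A·AB·AB·ACA·AB·ACA
    A ↦ AB
    B ↦ ACA
    C ↦ A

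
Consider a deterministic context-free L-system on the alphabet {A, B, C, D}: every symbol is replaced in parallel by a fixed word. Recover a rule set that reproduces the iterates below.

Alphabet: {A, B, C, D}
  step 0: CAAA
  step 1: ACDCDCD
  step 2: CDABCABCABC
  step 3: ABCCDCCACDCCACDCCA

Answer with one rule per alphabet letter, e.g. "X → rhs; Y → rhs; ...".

A->CD, B->CC, C->A, D->BC

  step 2 ⇒ step 3: CDABCABCABC ⇒ A·BC·CD·CC·A·CD·CC·A·CD·CC·A
    A ↦ CD
    B ↦ CC
    C ↦ A
    D ↦ BC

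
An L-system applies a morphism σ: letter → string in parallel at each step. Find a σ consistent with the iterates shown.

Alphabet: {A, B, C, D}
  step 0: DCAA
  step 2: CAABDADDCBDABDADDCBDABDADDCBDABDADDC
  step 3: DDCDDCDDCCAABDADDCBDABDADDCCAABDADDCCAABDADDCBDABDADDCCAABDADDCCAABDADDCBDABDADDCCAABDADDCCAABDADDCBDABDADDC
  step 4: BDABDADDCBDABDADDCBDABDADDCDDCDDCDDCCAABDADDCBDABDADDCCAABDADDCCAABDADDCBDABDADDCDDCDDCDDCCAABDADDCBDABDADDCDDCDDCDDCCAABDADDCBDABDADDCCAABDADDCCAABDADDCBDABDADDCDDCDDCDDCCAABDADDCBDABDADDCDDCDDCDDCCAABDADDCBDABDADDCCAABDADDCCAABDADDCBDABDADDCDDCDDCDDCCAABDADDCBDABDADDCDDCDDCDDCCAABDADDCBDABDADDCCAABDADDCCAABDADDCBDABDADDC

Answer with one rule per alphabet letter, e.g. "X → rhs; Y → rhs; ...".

A->DDC, B->CAA, C->DDC, D->BDA

  step 3 ⇒ step 4: DDCDDCDDCCAABDADDCBDABDADDCCAABDADDCCAABDADDCBDABDADDCCAABDADDCCAABDADDCBDABDADDCCAABDADDCCAABDADDCBDABDADDC ⇒ BDA·BDA·DDC·BDA·BDA·DDC·BDA·BDA·DDC·DDC·DDC·DDC·CAA·BDA·DDC·BDA·BDA·DDC·CAA·BDA·DDC·CAA·BDA·DDC·BDA·BDA·DDC·DDC·DDC·DDC·CAA·BDA·DDC·BDA·BDA·DDC·DDC·DDC·DDC·CAA·BDA·DDC·BDA·BDA·DDC·CAA·BDA·DDC·CAA·BDA·DDC·BDA·BDA·DDC·DDC·DDC·DDC·CAA·BDA·DDC·BDA·BDA·DDC·DDC·DDC·DDC·CAA·BDA·DDC·BDA·BDA·DDC·CAA·BDA·DDC·CAA·BDA·DDC·BDA·BDA·DDC·DDC·DDC·DDC·CAA·BDA·DDC·BDA·BDA·DDC·DDC·DDC·DDC·CAA·BDA·DDC·BDA·BDA·DDC·CAA·BDA·DDC·CAA·BDA·DDC·BDA·BDA·DDC
    A ↦ DDC
    B ↦ CAA
    C ↦ DDC
    D ↦ BDA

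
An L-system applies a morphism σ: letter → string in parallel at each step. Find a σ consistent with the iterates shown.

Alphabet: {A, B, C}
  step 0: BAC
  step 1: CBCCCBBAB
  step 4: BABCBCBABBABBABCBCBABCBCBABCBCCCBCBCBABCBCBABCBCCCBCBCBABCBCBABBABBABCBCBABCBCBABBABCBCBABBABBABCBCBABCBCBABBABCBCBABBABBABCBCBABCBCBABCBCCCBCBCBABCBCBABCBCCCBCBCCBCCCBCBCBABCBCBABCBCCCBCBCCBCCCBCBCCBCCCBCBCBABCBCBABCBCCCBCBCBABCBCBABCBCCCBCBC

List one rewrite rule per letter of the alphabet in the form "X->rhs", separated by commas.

A->CCB, B->CBC, C->BAB

  step 0 ⇒ step 1: BAC ⇒ CBC·CCB·BAB
    A ↦ CCB
    B ↦ CBC
    C ↦ BAB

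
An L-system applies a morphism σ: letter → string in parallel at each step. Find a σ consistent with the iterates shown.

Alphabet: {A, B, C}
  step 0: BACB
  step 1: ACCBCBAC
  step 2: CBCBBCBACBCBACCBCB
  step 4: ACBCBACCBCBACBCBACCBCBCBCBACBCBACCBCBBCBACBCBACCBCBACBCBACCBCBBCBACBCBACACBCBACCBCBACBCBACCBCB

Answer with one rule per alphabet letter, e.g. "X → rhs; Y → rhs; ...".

A->C, B->AC, C->BCB

  step 1 ⇒ step 2: ACCBCBAC ⇒ C·BCB·BCB·AC·BCB·AC·C·BCB
    A ↦ C
    B ↦ AC
    C ↦ BCB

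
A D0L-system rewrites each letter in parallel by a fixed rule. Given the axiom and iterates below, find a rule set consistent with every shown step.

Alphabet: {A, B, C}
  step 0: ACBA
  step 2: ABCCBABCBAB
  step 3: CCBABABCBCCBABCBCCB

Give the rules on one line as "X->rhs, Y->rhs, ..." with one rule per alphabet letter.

A->C, B->CB, C->AB

  step 2 ⇒ step 3: ABCCBABCBAB ⇒ C·CB·AB·AB·CB·C·CB·AB·CB·C·CB
    A ↦ C
    B ↦ CB
    C ↦ AB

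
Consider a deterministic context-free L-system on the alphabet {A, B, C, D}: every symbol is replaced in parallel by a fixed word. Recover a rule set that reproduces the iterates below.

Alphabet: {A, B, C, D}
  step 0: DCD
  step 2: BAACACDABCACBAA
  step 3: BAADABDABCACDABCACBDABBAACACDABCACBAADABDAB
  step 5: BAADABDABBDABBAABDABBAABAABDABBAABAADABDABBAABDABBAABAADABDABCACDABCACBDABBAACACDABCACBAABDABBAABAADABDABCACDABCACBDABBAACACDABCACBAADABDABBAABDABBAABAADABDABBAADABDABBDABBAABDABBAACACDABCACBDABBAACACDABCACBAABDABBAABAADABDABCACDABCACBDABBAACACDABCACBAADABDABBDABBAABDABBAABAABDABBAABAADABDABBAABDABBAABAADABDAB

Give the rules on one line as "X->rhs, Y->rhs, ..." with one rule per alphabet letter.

A->DAB, B->BAA, C->CAC, D->B

  step 2 ⇒ step 3: BAACACDABCACBAA ⇒ BAA·DAB·DAB·CAC·DAB·CAC·B·DAB·BAA·CAC·DAB·CAC·BAA·DAB·DAB
    A ↦ DAB
    B ↦ BAA
    C ↦ CAC
    D ↦ B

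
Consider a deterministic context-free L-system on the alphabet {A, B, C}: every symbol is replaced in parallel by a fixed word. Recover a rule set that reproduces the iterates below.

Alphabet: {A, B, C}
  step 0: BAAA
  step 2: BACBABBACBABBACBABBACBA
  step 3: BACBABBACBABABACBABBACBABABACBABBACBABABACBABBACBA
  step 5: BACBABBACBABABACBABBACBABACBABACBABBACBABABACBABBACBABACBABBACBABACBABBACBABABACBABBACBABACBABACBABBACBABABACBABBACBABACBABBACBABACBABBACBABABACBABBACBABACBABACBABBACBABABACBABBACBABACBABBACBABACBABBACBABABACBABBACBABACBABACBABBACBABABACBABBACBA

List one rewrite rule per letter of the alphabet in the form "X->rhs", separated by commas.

  step 2 ⇒ step 3: BACBABBACBABBACBABBACBA ⇒ BA·CBA·B·BA·CBA·BA·BA·CBA·B·BA·CBA·BA·BA·CBA·B·BA·CBA·BA·BA·CBA·B·BA·CBA
    A ↦ CBA
    B ↦ BA
    C ↦ B

A->CBA, B->BA, C->B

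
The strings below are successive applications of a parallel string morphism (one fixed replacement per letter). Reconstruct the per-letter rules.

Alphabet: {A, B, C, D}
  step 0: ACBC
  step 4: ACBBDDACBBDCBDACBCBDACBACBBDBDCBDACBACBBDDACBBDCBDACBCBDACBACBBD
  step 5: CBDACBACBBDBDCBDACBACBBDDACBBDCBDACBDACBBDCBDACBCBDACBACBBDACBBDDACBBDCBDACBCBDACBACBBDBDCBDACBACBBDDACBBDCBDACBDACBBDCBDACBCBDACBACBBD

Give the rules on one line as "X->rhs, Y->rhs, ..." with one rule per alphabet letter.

A->CB, B->ACB, C->D, D->BD

  step 4 ⇒ step 5: ACBBDDACBBDCBDACBCBDACBACBBDBDCBDACBACBBDDACBBDCBDACBCBDACBACBBD ⇒ CB·D·ACB·ACB·BD·BD·CB·D·ACB·ACB·BD·D·ACB·BD·CB·D·ACB·D·ACB·BD·CB·D·ACB·CB·D·ACB·ACB·BD·ACB·BD·D·ACB·BD·CB·D·ACB·CB·D·ACB·ACB·BD·BD·CB·D·ACB·ACB·BD·D·ACB·BD·CB·D·ACB·D·ACB·BD·CB·D·ACB·CB·D·ACB·ACB·BD
    A ↦ CB
    B ↦ ACB
    C ↦ D
    D ↦ BD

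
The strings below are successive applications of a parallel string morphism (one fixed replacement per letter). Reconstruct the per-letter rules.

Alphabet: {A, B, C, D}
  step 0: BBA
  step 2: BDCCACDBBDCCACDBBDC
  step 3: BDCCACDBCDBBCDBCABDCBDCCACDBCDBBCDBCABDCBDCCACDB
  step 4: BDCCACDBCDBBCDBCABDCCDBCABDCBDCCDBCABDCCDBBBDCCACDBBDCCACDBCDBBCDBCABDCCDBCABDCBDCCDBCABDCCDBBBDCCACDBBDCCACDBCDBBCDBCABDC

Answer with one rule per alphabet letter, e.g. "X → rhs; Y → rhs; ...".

  step 3 ⇒ step 4: BDCCACDBCDBBCDBCABDCBDCCACDBCDBBCDBCABDCBDCCACDB ⇒ BDC·CA·CDB·CDB·B·CDB·CA·BDC·CDB·CA·BDC·BDC·CDB·CA·BDC·CDB·B·BDC·CA·CDB·BDC·CA·CDB·CDB·B·CDB·CA·BDC·CDB·CA·BDC·BDC·CDB·CA·BDC·CDB·B·BDC·CA·CDB·BDC·CA·CDB·CDB·B·CDB·CA·BDC
    A ↦ B
    B ↦ BDC
    C ↦ CDB
    D ↦ CA

A->B, B->BDC, C->CDB, D->CA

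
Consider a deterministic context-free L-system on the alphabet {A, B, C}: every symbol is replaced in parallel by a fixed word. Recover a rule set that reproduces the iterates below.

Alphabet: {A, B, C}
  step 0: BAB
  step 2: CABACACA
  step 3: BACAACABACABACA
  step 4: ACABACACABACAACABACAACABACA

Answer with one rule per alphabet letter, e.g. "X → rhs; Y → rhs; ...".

  step 3 ⇒ step 4: BACAACABACABACA ⇒ A·CA·BA·CA·CA·BA·CA·A·CA·BA·CA·A·CA·BA·CA
    A ↦ CA
    B ↦ A
    C ↦ BA

A->CA, B->A, C->BA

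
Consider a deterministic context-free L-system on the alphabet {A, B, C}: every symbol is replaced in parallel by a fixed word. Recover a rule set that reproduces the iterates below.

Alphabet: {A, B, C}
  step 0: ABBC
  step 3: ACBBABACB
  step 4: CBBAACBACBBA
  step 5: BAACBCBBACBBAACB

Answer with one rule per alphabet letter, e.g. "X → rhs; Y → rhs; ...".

A->CB, B->A, C->B

  step 4 ⇒ step 5: CBBAACBACBBA ⇒ B·A·A·CB·CB·B·A·CB·B·A·A·CB
    A ↦ CB
    B ↦ A
    C ↦ B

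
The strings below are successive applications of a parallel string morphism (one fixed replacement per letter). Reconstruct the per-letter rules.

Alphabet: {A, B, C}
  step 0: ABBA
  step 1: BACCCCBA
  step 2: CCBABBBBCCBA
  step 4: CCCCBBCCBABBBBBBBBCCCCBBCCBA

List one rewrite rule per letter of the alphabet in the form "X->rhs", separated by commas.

  step 1 ⇒ step 2: BACCCCBA ⇒ CC·BA·B·B·B·B·CC·BA
    A ↦ BA
    B ↦ CC
    C ↦ B

A->BA, B->CC, C->B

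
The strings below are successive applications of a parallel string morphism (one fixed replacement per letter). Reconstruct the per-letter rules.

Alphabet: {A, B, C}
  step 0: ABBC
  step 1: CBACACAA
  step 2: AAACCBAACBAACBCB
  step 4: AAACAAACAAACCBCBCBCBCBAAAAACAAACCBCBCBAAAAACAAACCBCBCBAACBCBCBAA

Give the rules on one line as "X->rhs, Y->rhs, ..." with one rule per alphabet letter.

  step 1 ⇒ step 2: CBACACAA ⇒ AA·AC·CB·AA·CB·AA·CB·CB
    A ↦ CB
    B ↦ AC
    C ↦ AA

A->CB, B->AC, C->AA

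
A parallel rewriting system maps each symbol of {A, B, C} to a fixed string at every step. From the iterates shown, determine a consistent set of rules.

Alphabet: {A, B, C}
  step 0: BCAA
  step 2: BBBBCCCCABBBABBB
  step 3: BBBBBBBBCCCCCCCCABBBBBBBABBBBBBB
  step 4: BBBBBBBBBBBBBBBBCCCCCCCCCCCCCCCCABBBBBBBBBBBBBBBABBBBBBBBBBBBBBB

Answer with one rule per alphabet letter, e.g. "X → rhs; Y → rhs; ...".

A->AB, B->BB, C->CC

  step 3 ⇒ step 4: BBBBBBBBCCCCCCCCABBBBBBBABBBBBBB ⇒ BB·BB·BB·BB·BB·BB·BB·BB·CC·CC·CC·CC·CC·CC·CC·CC·AB·BB·BB·BB·BB·BB·BB·BB·AB·BB·BB·BB·BB·BB·BB·BB
    A ↦ AB
    B ↦ BB
    C ↦ CC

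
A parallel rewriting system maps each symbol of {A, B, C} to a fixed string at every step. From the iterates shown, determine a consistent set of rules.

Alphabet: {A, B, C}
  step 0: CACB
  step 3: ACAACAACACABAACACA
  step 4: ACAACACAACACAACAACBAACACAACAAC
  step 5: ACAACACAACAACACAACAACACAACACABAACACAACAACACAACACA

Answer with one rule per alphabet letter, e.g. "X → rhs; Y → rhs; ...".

  step 4 ⇒ step 5: ACAACACAACACAACAACBAACACAACAAC ⇒ AC·A·AC·AC·A·AC·A·AC·AC·A·AC·A·AC·AC·A·AC·AC·A·BA·AC·AC·A·AC·A·AC·AC·A·AC·AC·A
    A ↦ AC
    B ↦ BA
    C ↦ A

A->AC, B->BA, C->A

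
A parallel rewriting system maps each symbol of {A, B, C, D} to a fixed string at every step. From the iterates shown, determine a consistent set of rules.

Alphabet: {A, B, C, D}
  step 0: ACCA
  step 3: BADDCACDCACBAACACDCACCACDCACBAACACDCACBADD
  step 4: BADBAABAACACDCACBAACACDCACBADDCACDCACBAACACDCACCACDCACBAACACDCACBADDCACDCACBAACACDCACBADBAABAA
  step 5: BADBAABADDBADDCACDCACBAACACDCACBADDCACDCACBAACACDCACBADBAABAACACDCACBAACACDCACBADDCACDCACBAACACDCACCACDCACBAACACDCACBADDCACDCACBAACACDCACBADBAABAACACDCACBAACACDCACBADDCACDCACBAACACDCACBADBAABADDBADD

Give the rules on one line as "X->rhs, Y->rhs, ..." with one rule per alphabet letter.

A->D, B->BA, C->CAC, D->BAA

  step 4 ⇒ step 5: BADBAABAACACDCACBAACACDCACBADDCACDCACBAACACDCACCACDCACBAACACDCACBADDCACDCACBAACACDCACBADBAABAA ⇒ BA·D·BAA·BA·D·D·BA·D·D·CAC·D·CAC·BAA·CAC·D·CAC·BA·D·D·CAC·D·CAC·BAA·CAC·D·CAC·BA·D·BAA·BAA·CAC·D·CAC·BAA·CAC·D·CAC·BA·D·D·CAC·D·CAC·BAA·CAC·D·CAC·CAC·D·CAC·BAA·CAC·D·CAC·BA·D·D·CAC·D·CAC·BAA·CAC·D·CAC·BA·D·BAA·BAA·CAC·D·CAC·BAA·CAC·D·CAC·BA·D·D·CAC·D·CAC·BAA·CAC·D·CAC·BA·D·BAA·BA·D·D·BA·D·D
    A ↦ D
    B ↦ BA
    C ↦ CAC
    D ↦ BAA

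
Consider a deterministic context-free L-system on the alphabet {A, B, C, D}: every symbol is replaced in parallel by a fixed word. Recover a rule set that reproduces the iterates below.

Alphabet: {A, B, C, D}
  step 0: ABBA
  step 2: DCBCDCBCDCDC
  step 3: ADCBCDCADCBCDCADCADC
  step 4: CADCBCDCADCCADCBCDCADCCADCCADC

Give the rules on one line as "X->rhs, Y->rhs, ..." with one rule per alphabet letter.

A->C, B->BC, C->DC, D->A

  step 3 ⇒ step 4: ADCBCDCADCBCDCADCADC ⇒ C·A·DC·BC·DC·A·DC·C·A·DC·BC·DC·A·DC·C·A·DC·C·A·DC
    A ↦ C
    B ↦ BC
    C ↦ DC
    D ↦ A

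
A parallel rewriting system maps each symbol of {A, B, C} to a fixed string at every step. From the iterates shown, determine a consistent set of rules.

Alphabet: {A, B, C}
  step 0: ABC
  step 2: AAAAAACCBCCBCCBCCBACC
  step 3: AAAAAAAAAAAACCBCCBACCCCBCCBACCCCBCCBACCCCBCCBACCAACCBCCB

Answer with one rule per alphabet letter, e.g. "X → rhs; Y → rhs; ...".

A->AA, B->ACC, C->CCB

  step 2 ⇒ step 3: AAAAAACCBCCBCCBCCBACC ⇒ AA·AA·AA·AA·AA·AA·CCB·CCB·ACC·CCB·CCB·ACC·CCB·CCB·ACC·CCB·CCB·ACC·AA·CCB·CCB
    A ↦ AA
    B ↦ ACC
    C ↦ CCB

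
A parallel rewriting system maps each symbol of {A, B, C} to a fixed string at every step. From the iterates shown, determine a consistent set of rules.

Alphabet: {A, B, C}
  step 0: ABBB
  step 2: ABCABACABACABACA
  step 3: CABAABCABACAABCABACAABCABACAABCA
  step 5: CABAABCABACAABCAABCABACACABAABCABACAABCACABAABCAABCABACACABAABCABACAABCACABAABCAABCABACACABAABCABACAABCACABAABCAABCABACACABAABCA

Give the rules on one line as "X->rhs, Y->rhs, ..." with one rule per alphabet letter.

A->CA, B->BA, C->AB

  step 2 ⇒ step 3: ABCABACABACABACA ⇒ CA·BA·AB·CA·BA·CA·AB·CA·BA·CA·AB·CA·BA·CA·AB·CA
    A ↦ CA
    B ↦ BA
    C ↦ AB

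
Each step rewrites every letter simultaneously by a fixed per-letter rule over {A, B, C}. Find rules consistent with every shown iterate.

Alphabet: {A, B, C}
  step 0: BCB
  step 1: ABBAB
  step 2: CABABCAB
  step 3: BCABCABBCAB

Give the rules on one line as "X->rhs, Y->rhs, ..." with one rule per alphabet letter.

A->C, B->AB, C->B

  step 2 ⇒ step 3: CABABCAB ⇒ B·C·AB·C·AB·B·C·AB
    A ↦ C
    B ↦ AB
    C ↦ B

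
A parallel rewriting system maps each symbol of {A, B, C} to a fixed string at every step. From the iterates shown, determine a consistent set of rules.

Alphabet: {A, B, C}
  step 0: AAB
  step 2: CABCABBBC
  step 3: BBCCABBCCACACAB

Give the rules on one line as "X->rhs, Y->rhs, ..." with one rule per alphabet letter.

A->BC, B->CA, C->B

  step 2 ⇒ step 3: CABCABBBC ⇒ B·BC·CA·B·BC·CA·CA·CA·B
    A ↦ BC
    B ↦ CA
    C ↦ B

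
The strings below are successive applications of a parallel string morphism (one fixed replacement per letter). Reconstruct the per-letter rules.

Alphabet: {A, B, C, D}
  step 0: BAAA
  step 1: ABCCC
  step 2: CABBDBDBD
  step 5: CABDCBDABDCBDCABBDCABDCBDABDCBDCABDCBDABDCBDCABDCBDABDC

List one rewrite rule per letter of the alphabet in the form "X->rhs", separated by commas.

A->C, B->AB, C->BD, D->DC

  step 1 ⇒ step 2: ABCCC ⇒ C·AB·BD·BD·BD
    A ↦ C
    B ↦ AB
    C ↦ BD
    D ↦ DC  (constrained at step 2)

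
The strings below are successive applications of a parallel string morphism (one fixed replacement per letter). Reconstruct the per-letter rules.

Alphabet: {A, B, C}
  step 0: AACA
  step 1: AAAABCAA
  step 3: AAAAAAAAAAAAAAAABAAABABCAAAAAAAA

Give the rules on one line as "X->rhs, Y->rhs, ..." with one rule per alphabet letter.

  step 0 ⇒ step 1: AACA ⇒ AA·AA·BC·AA
    A ↦ AA
    C ↦ BC
    B ↦ BA  (constrained at step 1)

A->AA, B->BA, C->BC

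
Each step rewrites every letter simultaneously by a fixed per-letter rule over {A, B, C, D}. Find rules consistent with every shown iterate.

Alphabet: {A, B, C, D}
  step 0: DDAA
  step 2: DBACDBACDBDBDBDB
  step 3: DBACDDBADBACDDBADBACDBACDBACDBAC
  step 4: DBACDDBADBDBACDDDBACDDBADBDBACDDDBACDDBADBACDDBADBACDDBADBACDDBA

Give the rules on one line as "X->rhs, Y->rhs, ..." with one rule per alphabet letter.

  step 3 ⇒ step 4: DBACDDBADBACDDBADBACDBACDBACDBAC ⇒ DB·AC·DD·BA·DB·DB·AC·DD·DB·AC·DD·BA·DB·DB·AC·DD·DB·AC·DD·BA·DB·AC·DD·BA·DB·AC·DD·BA·DB·AC·DD·BA
    A ↦ DD
    B ↦ AC
    C ↦ BA
    D ↦ DB

A->DD, B->AC, C->BA, D->DB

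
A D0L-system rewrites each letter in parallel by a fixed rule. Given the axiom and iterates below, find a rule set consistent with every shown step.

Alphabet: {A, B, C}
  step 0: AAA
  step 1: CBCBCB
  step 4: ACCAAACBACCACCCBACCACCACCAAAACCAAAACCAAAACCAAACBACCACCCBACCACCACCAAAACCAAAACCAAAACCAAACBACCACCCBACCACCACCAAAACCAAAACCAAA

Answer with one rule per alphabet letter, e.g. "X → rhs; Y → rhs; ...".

A->CB, B->AAA, C->ACC

  step 0 ⇒ step 1: AAA ⇒ CB·CB·CB
    A ↦ CB
    B ↦ AAA  (constrained at step 1)
    C ↦ ACC  (constrained at step 1)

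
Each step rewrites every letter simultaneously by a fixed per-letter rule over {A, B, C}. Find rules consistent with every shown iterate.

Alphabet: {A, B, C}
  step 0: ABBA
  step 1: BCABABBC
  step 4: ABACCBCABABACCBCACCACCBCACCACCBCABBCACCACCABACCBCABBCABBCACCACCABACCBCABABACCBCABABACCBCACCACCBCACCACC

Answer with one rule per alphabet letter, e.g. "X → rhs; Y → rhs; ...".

  step 0 ⇒ step 1: ABBA ⇒ BC·AB·AB·BC
    A ↦ BC
    B ↦ AB
    C ↦ ACC  (constrained at step 1)

A->BC, B->AB, C->ACC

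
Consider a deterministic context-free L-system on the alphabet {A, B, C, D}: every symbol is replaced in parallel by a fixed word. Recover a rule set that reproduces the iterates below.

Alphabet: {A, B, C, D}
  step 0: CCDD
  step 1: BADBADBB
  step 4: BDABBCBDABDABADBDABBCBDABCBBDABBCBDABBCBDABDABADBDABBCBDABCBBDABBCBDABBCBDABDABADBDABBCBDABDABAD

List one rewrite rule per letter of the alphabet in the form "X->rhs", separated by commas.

  step 0 ⇒ step 1: CCDD ⇒ BAD·BAD·B·B
    C ↦ BAD
    D ↦ B
    A ↦ BC  (constrained at step 1)
    B ↦ BDA  (constrained at step 1)

A->BC, B->BDA, C->BAD, D->B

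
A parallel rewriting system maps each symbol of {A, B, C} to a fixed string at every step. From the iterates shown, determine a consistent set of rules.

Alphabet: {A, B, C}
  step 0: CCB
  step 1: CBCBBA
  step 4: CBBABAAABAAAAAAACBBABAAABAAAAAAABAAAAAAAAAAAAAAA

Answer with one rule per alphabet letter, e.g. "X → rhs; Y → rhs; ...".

  step 0 ⇒ step 1: CCB ⇒ CB·CB·BA
    B ↦ BA
    C ↦ CB
    A ↦ AA  (constrained at step 1)

A->AA, B->BA, C->CB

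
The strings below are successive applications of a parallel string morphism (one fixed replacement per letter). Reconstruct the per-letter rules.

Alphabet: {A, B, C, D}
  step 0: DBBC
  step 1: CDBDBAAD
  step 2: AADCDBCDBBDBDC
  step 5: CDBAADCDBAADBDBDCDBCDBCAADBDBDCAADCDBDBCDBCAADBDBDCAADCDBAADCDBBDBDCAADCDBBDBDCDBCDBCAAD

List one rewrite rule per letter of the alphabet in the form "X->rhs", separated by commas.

A->BD, B->DB, C->AAD, D->C

  step 1 ⇒ step 2: CDBDBAAD ⇒ AAD·C·DB·C·DB·BD·BD·C
    A ↦ BD
    B ↦ DB
    C ↦ AAD
    D ↦ C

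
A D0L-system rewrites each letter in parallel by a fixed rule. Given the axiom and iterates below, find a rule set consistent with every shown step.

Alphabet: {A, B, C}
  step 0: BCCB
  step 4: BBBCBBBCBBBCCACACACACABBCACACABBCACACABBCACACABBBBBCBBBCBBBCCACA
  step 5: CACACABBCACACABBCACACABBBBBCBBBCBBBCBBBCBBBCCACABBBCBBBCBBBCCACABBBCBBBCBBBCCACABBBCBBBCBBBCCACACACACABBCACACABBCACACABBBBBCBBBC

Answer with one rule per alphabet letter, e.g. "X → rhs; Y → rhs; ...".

  step 4 ⇒ step 5: BBBCBBBCBBBCCACACACACABBCACACABBCACACABBCACACABBBBBCBBBCBBBCCACA ⇒ CA·CA·CA·BB·CA·CA·CA·BB·CA·CA·CA·BB·BB·BC·BB·BC·BB·BC·BB·BC·BB·BC·CA·CA·BB·BC·BB·BC·BB·BC·CA·CA·BB·BC·BB·BC·BB·BC·CA·CA·BB·BC·BB·BC·BB·BC·CA·CA·CA·CA·CA·BB·CA·CA·CA·BB·CA·CA·CA·BB·BB·BC·BB·BC
    A ↦ BC
    B ↦ CA
    C ↦ BB

A->BC, B->CA, C->BB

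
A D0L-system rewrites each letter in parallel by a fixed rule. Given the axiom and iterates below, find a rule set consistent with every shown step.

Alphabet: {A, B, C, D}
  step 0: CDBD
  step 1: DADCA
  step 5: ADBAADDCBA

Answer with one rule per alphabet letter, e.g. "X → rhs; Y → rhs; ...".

A->B, B->DC, C->D, D->A

  step 0 ⇒ step 1: CDBD ⇒ D·A·DC·A
    B ↦ DC
    C ↦ D
    D ↦ A
    A ↦ B  (constrained at step 1)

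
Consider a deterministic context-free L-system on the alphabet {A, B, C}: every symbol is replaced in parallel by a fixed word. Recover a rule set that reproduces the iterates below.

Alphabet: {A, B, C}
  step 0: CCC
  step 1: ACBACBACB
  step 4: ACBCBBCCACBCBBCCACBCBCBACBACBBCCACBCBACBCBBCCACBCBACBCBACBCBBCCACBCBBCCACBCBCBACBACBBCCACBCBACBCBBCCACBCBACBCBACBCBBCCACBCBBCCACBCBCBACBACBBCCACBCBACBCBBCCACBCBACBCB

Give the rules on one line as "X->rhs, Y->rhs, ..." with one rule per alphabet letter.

A->BCC, B->CB, C->ACB

  step 0 ⇒ step 1: CCC ⇒ ACB·ACB·ACB
    C ↦ ACB
    A ↦ BCC  (constrained at step 1)
    B ↦ CB  (constrained at step 1)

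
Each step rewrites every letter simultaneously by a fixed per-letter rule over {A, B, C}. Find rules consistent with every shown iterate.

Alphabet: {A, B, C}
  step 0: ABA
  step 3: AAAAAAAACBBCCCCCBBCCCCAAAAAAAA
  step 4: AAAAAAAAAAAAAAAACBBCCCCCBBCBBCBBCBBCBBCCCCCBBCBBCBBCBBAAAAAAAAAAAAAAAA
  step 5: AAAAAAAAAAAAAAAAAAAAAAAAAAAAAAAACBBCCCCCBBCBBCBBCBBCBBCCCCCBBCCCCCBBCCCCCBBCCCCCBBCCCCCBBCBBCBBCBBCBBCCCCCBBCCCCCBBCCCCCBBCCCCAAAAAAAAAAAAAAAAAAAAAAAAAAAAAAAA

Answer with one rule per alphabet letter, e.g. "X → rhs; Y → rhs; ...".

  step 4 ⇒ step 5: AAAAAAAAAAAAAAAACBBCCCCCBBCBBCBBCBBCBBCCCCCBBCBBCBBCBBAAAAAAAAAAAAAAAA ⇒ AA·AA·AA·AA·AA·AA·AA·AA·AA·AA·AA·AA·AA·AA·AA·AA·CBB·CC·CC·CBB·CBB·CBB·CBB·CBB·CC·CC·CBB·CC·CC·CBB·CC·CC·CBB·CC·CC·CBB·CC·CC·CBB·CBB·CBB·CBB·CBB·CC·CC·CBB·CC·CC·CBB·CC·CC·CBB·CC·CC·AA·AA·AA·AA·AA·AA·AA·AA·AA·AA·AA·AA·AA·AA·AA·AA
    A ↦ AA
    B ↦ CC
    C ↦ CBB

A->AA, B->CC, C->CBB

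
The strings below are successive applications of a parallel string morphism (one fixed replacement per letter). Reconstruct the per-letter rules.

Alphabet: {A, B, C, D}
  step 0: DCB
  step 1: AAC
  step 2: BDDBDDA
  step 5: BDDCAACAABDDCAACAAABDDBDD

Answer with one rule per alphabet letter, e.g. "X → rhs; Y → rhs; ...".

A->BDD, B->C, C->A, D->A

  step 1 ⇒ step 2: AAC ⇒ BDD·BDD·A
    A ↦ BDD
    C ↦ A
  step 0 ⇒ step 1: DCB ⇒ A·A·C
    B ↦ C
  step 0 ⇒ step 1: DCB ⇒ A·A·C
    D ↦ A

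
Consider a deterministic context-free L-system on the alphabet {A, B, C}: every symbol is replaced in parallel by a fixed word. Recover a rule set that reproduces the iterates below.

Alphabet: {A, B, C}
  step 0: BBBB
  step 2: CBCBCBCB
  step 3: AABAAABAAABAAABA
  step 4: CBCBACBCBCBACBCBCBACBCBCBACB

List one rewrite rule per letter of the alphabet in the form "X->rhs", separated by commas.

A->CB, B->A, C->AAB

  step 3 ⇒ step 4: AABAAABAAABAAABA ⇒ CB·CB·A·CB·CB·CB·A·CB·CB·CB·A·CB·CB·CB·A·CB
    A ↦ CB
    B ↦ A
  step 2 ⇒ step 3: CBCBCBCB ⇒ AAB·A·AAB·A·AAB·A·AAB·A
    C ↦ AAB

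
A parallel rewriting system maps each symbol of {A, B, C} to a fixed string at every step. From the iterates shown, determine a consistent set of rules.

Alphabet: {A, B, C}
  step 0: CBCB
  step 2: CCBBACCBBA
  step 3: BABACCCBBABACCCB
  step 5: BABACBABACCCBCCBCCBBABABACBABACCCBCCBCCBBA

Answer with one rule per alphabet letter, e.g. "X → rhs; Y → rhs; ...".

A->CB, B->C, C->BA

  step 2 ⇒ step 3: CCBBACCBBA ⇒ BA·BA·C·C·CB·BA·BA·C·C·CB
    A ↦ CB
    B ↦ C
    C ↦ BA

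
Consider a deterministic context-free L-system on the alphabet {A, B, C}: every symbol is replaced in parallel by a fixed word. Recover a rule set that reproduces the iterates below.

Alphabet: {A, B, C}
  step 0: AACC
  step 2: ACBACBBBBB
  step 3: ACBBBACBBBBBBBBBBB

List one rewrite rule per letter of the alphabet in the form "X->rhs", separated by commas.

A->AC, B->BB, C->B

  step 2 ⇒ step 3: ACBACBBBBB ⇒ AC·B·BB·AC·B·BB·BB·BB·BB·BB
    A ↦ AC
    B ↦ BB
    C ↦ B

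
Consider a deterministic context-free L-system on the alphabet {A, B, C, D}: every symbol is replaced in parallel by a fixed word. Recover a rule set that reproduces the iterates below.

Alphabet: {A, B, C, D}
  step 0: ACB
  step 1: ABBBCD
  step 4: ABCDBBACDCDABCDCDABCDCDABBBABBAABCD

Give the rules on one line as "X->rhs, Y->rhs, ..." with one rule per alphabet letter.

A->AB, B->CD, C->BB, D->A

  step 0 ⇒ step 1: ACB ⇒ AB·BB·CD
    A ↦ AB
    B ↦ CD
    C ↦ BB
    D ↦ A  (constrained at step 1)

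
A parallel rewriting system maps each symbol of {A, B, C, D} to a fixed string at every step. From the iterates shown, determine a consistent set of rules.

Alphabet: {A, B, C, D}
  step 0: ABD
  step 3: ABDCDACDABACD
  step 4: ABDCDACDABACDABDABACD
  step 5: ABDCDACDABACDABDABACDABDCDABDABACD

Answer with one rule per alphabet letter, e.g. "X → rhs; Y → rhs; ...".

  step 4 ⇒ step 5: ABDCDACDABACDABDABACD ⇒ AB·D·CD·A·CD·AB·A·CD·AB·D·AB·A·CD·AB·D·CD·AB·D·AB·A·CD
    A ↦ AB
    B ↦ D
    C ↦ A
    D ↦ CD

A->AB, B->D, C->A, D->CD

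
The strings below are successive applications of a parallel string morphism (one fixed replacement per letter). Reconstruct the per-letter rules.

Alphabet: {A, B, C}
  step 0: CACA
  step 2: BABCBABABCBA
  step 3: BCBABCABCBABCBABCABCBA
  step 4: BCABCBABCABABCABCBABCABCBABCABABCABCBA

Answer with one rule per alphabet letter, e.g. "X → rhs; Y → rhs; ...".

  step 3 ⇒ step 4: BCBABCABCBABCBABCABCBA ⇒ BC·A·BC·BA·BC·A·BA·BC·A·BC·BA·BC·A·BC·BA·BC·A·BA·BC·A·BC·BA
    A ↦ BA
    B ↦ BC
    C ↦ A

A->BA, B->BC, C->A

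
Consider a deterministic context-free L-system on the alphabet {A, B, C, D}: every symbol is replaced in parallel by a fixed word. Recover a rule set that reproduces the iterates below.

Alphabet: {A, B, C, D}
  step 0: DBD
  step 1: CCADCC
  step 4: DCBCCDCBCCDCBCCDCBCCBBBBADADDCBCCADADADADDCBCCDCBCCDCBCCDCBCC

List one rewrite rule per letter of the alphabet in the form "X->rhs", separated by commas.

  step 0 ⇒ step 1: DBD ⇒ CC·AD·CC
    B ↦ AD
    D ↦ CC
    A ↦ DCB  (constrained at step 1)
    C ↦ BB  (constrained at step 1)

A->DCB, B->AD, C->BB, D->CC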